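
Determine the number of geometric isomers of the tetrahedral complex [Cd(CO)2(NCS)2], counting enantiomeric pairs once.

All four vertices of a tetrahedron are equivalent and mutually adjacent, so cis/trans isomerism cannot arise.
Only one geometric arrangement is possible.

1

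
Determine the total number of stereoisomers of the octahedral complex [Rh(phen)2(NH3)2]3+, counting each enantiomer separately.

3

The six octahedral sites form three mutually perpendicular trans pairs.
Each phen is bidentate and must span two cis positions.
Systematic placement gives 2 geometric isomers: NH3 trans; NH3 cis (chiral).
One of these lacks any improper symmetry element and so occurs as an enantiomeric pair, giving 2 + 1 = 3 stereoisomers in total.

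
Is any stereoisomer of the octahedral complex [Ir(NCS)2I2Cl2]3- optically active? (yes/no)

The six octahedral sites form three mutually perpendicular trans pairs.
There are 5 geometric isomers: NCS trans, I trans, Cl trans; NCS cis, I cis, Cl trans; NCS trans, I cis, Cl cis; NCS cis, I cis, Cl cis (chiral); NCS cis, I trans, Cl cis.
One of these lacks any improper symmetry element and so occurs as an enantiomeric pair, giving 5 + 1 = 6 stereoisomers in total.

yes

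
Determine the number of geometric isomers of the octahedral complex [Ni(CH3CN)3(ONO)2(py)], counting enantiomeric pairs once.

3

In an octahedral complex each vertex has one trans partner and four cis neighbours.
Working through the distinct placements yields 3 geometric isomers: CH3CN mer, ONO cis; CH3CN mer, ONO trans; CH3CN fac, ONO cis.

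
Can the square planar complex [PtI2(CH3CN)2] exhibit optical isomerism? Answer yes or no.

There are 2 geometric isomers: I cis; I trans.
Each arrangement has an internal mirror plane or centre of symmetry, so none is chiral.

no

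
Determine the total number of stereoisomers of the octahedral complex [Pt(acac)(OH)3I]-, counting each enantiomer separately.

Each acac is bidentate and must span two cis positions.
Working through the distinct placements yields 2 geometric isomers: OH fac; OH mer.
Each arrangement has an internal mirror plane or centre of symmetry, so none is chiral.

2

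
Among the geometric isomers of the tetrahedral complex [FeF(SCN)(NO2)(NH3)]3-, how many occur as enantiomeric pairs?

1

Only one geometric arrangement is possible; it has no improper symmetry element, so it exists as a pair of enantiomers (2 stereoisomers).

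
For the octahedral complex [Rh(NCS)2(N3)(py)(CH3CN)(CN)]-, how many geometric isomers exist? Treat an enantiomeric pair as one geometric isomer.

An octahedron has six vertices in three trans pairs; every non-trans pair is cis.
Systematic enumeration (placing each ligand type in turn and discarding arrangements equivalent by rotation or reflection) gives 9 geometric isomers.

9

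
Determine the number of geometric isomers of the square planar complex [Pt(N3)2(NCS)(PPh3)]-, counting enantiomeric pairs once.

In a square planar complex each vertex has one trans partner and two cis neighbours.
Systematic placement gives 2 geometric isomers: N3 cis; N3 trans.

2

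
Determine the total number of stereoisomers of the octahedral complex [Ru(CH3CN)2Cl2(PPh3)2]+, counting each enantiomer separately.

6

In an octahedral complex each vertex has one trans partner and four cis neighbours.
There are 5 geometric isomers: CH3CN trans, Cl trans, PPh3 trans; CH3CN trans, Cl cis, PPh3 cis; CH3CN cis, Cl cis, PPh3 trans; CH3CN cis, Cl cis, PPh3 cis (chiral); CH3CN cis, Cl trans, PPh3 cis.
One of these lacks any improper symmetry element and so occurs as an enantiomeric pair, giving 5 + 1 = 6 stereoisomers in total.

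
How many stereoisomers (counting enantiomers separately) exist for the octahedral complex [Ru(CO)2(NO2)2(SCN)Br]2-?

There are 6 geometric isomers: CO cis, NO2 cis (3 arrangements, 2 chiral); CO cis, NO2 trans; CO trans, NO2 cis; CO trans, NO2 trans.
Of these, 2 lack any improper symmetry element and so occur as enantiomeric pairs, giving 6 + 2 = 8 stereoisomers in total.

8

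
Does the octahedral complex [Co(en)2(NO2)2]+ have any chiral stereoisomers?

Each en is bidentate and must span two cis positions.
Working through the distinct placements yields 2 geometric isomers: NO2 trans; NO2 cis (chiral).
One of these lacks any improper symmetry element and so occurs as an enantiomeric pair, giving 2 + 1 = 3 stereoisomers in total.

yes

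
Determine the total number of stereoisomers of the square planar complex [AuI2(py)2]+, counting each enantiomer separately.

Working through the distinct placements yields 2 geometric isomers: I cis; I trans.
Each arrangement has an internal mirror plane or centre of symmetry, so none is chiral.

2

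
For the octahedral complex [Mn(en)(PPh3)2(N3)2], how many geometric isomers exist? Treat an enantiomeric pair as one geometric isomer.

In an octahedral complex each vertex has one trans partner and four cis neighbours.
Each en is bidentate and must span two cis positions.
There are 3 geometric isomers: PPh3 cis, N3 trans; PPh3 cis, N3 cis (chiral); PPh3 trans, N3 cis.

3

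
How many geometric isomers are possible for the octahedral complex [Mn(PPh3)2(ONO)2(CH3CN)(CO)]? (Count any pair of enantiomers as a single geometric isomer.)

6

An octahedron has six vertices in three trans pairs; every non-trans pair is cis.
Working through the distinct placements yields 6 geometric isomers: PPh3 trans, ONO trans; PPh3 cis, ONO cis (3 arrangements, 2 chiral); PPh3 trans, ONO cis; PPh3 cis, ONO trans.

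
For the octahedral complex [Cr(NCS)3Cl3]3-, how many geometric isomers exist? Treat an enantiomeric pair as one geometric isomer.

An octahedron has six vertices in three trans pairs; every non-trans pair is cis.
There are 2 geometric isomers: NCS mer; NCS fac.

2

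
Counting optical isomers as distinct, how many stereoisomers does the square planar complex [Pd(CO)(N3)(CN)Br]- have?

3

A square has two trans pairs of vertices; adjacent vertices are cis.
There are 3 geometric isomers: (Br/CO trans, CN/N3 trans); (Br/N3 trans, CN/CO trans); (Br/CN trans, CO/N3 trans).
Each arrangement has an internal mirror plane or centre of symmetry, so none is chiral.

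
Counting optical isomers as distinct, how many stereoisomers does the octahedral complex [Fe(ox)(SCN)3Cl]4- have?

Each ox is bidentate and must span two cis positions.
Systematic placement gives 2 geometric isomers: SCN fac; SCN mer.
Each arrangement has an internal mirror plane or centre of symmetry, so none is chiral.

2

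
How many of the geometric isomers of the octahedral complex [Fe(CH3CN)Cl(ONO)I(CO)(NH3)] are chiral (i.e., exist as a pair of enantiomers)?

15

Exhaustive case analysis gives 15 geometric isomers.
Of these, 15 lack any improper symmetry element and so occur as enantiomeric pairs, giving 15 + 15 = 30 stereoisomers in total.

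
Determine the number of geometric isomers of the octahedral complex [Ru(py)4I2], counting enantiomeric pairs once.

In an octahedral complex each vertex has one trans partner and four cis neighbours.
There are 2 geometric isomers: I trans; I cis.

2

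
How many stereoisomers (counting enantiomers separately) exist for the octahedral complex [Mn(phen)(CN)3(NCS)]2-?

The six octahedral sites form three mutually perpendicular trans pairs.
Each phen is bidentate and must span two cis positions.
Working through the distinct placements yields 2 geometric isomers: CN mer; CN fac.
Each arrangement has an internal mirror plane or centre of symmetry, so none is chiral.

2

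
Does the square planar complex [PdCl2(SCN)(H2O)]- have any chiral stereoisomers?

no

A square has two trans pairs of vertices; adjacent vertices are cis.
Systematic placement gives 2 geometric isomers: Cl cis; Cl trans.
Each arrangement has an internal mirror plane or centre of symmetry, so none is chiral.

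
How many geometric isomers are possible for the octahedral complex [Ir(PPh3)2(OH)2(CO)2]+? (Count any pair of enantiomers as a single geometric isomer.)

In an octahedral complex each vertex has one trans partner and four cis neighbours.
Working through the distinct placements yields 5 geometric isomers: PPh3 trans, OH trans, CO trans; PPh3 cis, OH cis, CO trans; PPh3 trans, OH cis, CO cis; PPh3 cis, OH cis, CO cis (chiral); PPh3 cis, OH trans, CO cis.

5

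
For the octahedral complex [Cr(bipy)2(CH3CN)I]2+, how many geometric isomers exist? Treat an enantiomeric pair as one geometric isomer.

An octahedron has six vertices in three trans pairs; every non-trans pair is cis.
Each bipy is bidentate and must span two cis positions.
There are 2 geometric isomers: CH3CN and I mutually trans; CH3CN and I mutually cis (chiral).

2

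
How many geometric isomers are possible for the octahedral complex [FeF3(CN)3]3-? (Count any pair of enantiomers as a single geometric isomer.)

The six octahedral sites form three mutually perpendicular trans pairs.
Working through the distinct placements yields 2 geometric isomers: F mer; F fac.

2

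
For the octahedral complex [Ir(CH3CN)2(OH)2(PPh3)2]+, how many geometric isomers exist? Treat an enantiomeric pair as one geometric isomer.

An octahedron has six vertices in three trans pairs; every non-trans pair is cis.
There are 5 geometric isomers: CH3CN trans, OH trans, PPh3 trans; CH3CN trans, OH cis, PPh3 cis; CH3CN cis, OH cis, PPh3 trans; CH3CN cis, OH cis, PPh3 cis (chiral); CH3CN cis, OH trans, PPh3 cis.

5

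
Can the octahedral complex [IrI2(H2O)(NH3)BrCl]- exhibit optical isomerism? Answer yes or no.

The six octahedral sites form three mutually perpendicular trans pairs.
Exhaustive case analysis gives 9 geometric isomers.
Of these, 6 lack any improper symmetry element and so occur as enantiomeric pairs, giving 9 + 6 = 15 stereoisomers in total.

yes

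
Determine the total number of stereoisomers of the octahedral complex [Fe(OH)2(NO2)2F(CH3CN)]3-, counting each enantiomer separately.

In an octahedral complex each vertex has one trans partner and four cis neighbours.
Systematic placement gives 6 geometric isomers: OH trans, NO2 trans; OH cis, NO2 cis (3 arrangements, 2 chiral); OH trans, NO2 cis; OH cis, NO2 trans.
Of these, 2 lack any improper symmetry element and so occur as enantiomeric pairs, giving 6 + 2 = 8 stereoisomers in total.

8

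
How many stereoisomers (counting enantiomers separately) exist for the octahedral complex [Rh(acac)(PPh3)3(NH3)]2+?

2

An octahedron has six vertices in three trans pairs; every non-trans pair is cis.
Each acac is bidentate and must span two cis positions.
Systematic placement gives 2 geometric isomers: PPh3 fac; PPh3 mer.
Each arrangement has an internal mirror plane or centre of symmetry, so none is chiral.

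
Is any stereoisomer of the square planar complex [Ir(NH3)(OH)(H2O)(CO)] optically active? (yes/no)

no

A square has two trans pairs of vertices; adjacent vertices are cis.
The distinct arrangements are (3 in all): (CO/NH3 trans, H2O/OH trans); (CO/OH trans, H2O/NH3 trans); (CO/H2O trans, NH3/OH trans).
Each arrangement has an internal mirror plane or centre of symmetry, so none is chiral.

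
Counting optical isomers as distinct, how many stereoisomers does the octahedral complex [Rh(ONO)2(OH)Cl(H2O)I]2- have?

Systematic enumeration (placing each ligand type in turn and discarding arrangements equivalent by rotation or reflection) gives 9 geometric isomers.
Of these, 6 lack any improper symmetry element and so occur as enantiomeric pairs, giving 9 + 6 = 15 stereoisomers in total.

15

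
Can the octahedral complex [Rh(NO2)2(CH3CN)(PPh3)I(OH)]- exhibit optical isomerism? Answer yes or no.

Systematic enumeration (placing each ligand type in turn and discarding arrangements equivalent by rotation or reflection) gives 9 geometric isomers.
Of these, 6 lack any improper symmetry element and so occur as enantiomeric pairs, giving 9 + 6 = 15 stereoisomers in total.

yes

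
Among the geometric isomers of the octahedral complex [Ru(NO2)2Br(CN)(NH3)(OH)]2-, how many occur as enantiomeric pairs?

Systematic enumeration (placing each ligand type in turn and discarding arrangements equivalent by rotation or reflection) gives 9 geometric isomers.
Of these, 6 lack any improper symmetry element and so occur as enantiomeric pairs, giving 9 + 6 = 15 stereoisomers in total.

6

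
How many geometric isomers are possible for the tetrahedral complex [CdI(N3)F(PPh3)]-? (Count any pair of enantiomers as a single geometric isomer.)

1

All four vertices of a tetrahedron are equivalent and mutually adjacent, so cis/trans isomerism cannot arise.
Only one geometric arrangement is possible; it has no improper symmetry element, so it exists as a pair of enantiomers (2 stereoisomers).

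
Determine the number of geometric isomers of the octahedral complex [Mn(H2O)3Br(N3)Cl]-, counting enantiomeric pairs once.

There are 4 geometric isomers: H2O mer (3 arrangements); H2O fac (chiral).

4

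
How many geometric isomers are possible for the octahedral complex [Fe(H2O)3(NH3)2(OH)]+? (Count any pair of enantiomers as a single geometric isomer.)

Systematic placement gives 3 geometric isomers: H2O mer, NH3 cis; H2O mer, NH3 trans; H2O fac, NH3 cis.

3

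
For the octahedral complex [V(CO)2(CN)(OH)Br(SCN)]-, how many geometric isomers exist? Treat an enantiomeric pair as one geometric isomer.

The six octahedral sites form three mutually perpendicular trans pairs.
Systematic enumeration (placing each ligand type in turn and discarding arrangements equivalent by rotation or reflection) gives 9 geometric isomers.

9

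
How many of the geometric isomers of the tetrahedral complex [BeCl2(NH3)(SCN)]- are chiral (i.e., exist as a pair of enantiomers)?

In a tetrahedral complex all four positions are equivalent and every pair of ligands is adjacent — there is no cis/trans distinction.
Only one geometric arrangement is possible.

0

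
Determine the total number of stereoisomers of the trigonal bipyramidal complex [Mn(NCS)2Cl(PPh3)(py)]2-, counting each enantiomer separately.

10

In a trigonal bipyramid the two axial positions differ from the three equatorial ones.
Exhaustive case analysis gives 7 geometric isomers.
Of these, 3 lack any improper symmetry element and so occur as enantiomeric pairs, giving 7 + 3 = 10 stereoisomers in total.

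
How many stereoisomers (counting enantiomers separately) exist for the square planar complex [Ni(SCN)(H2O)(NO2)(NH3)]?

Systematic placement gives 3 geometric isomers: (H2O/NO2 trans, NH3/SCN trans); (H2O/SCN trans, NH3/NO2 trans); (H2O/NH3 trans, NO2/SCN trans).
Each arrangement has an internal mirror plane or centre of symmetry, so none is chiral.

3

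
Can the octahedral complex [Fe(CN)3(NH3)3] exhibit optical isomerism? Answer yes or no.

In an octahedral complex each vertex has one trans partner and four cis neighbours.
Working through the distinct placements yields 2 geometric isomers: CN mer; CN fac.
Each arrangement has an internal mirror plane or centre of symmetry, so none is chiral.

no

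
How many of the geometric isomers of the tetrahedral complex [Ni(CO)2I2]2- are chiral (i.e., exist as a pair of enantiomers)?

Only one geometric arrangement is possible.

0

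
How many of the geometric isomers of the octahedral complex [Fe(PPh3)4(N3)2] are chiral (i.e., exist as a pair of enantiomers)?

The six octahedral sites form three mutually perpendicular trans pairs.
There are 2 geometric isomers: N3 trans; N3 cis.
Each arrangement has an internal mirror plane or centre of symmetry, so none is chiral.

0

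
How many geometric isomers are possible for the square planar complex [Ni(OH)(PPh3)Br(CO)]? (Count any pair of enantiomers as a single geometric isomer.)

Working through the distinct placements yields 3 geometric isomers: (Br/OH trans, CO/PPh3 trans); (Br/PPh3 trans, CO/OH trans); (Br/CO trans, OH/PPh3 trans).

3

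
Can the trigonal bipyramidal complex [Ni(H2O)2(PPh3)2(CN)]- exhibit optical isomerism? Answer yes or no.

yes

A trigonal bipyramid has two axial and three equatorial sites, which are chemically inequivalent.
Systematic enumeration (placing each ligand type in turn and discarding arrangements equivalent by rotation or reflection) gives 5 geometric isomers.
One of these lacks any improper symmetry element and so occurs as an enantiomeric pair, giving 5 + 1 = 6 stereoisomers in total.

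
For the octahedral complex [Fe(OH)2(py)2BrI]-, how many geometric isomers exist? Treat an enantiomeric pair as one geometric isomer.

6

The distinct arrangements are (6 in all): OH trans, py trans; OH cis, py cis (3 arrangements, 2 chiral); OH cis, py trans; OH trans, py cis.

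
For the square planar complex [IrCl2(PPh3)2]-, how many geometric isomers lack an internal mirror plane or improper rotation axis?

A square has two trans pairs of vertices; adjacent vertices are cis.
There are 2 geometric isomers: Cl cis; Cl trans.
Each arrangement has an internal mirror plane or centre of symmetry, so none is chiral.

0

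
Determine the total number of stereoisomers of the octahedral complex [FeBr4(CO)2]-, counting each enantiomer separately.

In an octahedral complex each vertex has one trans partner and four cis neighbours.
Systematic placement gives 2 geometric isomers: CO trans; CO cis.
Each arrangement has an internal mirror plane or centre of symmetry, so none is chiral.

2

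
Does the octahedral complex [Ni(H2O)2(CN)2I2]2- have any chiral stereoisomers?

yes

The six octahedral sites form three mutually perpendicular trans pairs.
The distinct arrangements are (5 in all): H2O trans, CN trans, I trans; H2O cis, CN trans, I cis; H2O cis, CN cis, I trans; H2O cis, CN cis, I cis (chiral); H2O trans, CN cis, I cis.
One of these lacks any improper symmetry element and so occurs as an enantiomeric pair, giving 5 + 1 = 6 stereoisomers in total.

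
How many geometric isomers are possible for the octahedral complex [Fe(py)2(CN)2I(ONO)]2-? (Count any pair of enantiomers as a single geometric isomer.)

Working through the distinct placements yields 6 geometric isomers: py trans, CN trans; py cis, CN trans; py trans, CN cis; py cis, CN cis (3 arrangements, 2 chiral).

6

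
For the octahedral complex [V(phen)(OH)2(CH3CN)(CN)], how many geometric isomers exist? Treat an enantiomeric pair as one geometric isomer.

In an octahedral complex each vertex has one trans partner and four cis neighbours.
Each phen is bidentate and must span two cis positions.
There are 4 geometric isomers: OH cis (3 arrangements, 2 chiral); OH trans.

4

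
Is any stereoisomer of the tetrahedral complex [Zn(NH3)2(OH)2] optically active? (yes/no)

no

All four vertices of a tetrahedron are equivalent and mutually adjacent, so cis/trans isomerism cannot arise.
Only one geometric arrangement is possible.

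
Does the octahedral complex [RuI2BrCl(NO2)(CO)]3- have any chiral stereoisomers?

yes

The six octahedral sites form three mutually perpendicular trans pairs.
Exhaustive case analysis gives 9 geometric isomers.
Of these, 6 lack any improper symmetry element and so occur as enantiomeric pairs, giving 9 + 6 = 15 stereoisomers in total.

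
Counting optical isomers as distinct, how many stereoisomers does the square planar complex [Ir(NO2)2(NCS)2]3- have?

2

A square has two trans pairs of vertices; adjacent vertices are cis.
There are 2 geometric isomers: NO2 cis; NO2 trans.
Each arrangement has an internal mirror plane or centre of symmetry, so none is chiral.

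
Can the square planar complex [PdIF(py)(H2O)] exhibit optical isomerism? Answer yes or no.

There are 3 geometric isomers: (F/I trans, H2O/py trans); (F/py trans, H2O/I trans); (F/H2O trans, I/py trans).
Each arrangement has an internal mirror plane or centre of symmetry, so none is chiral.

no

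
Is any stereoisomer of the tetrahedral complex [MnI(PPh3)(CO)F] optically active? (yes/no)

In a tetrahedral complex all four positions are equivalent and every pair of ligands is adjacent — there is no cis/trans distinction.
Only one geometric arrangement is possible; it has no improper symmetry element, so it exists as a pair of enantiomers (2 stereoisomers).

yes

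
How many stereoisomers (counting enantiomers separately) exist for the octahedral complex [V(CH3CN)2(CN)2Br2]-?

An octahedron has six vertices in three trans pairs; every non-trans pair is cis.
Working through the distinct placements yields 5 geometric isomers: CH3CN trans, CN trans, Br trans; CH3CN cis, CN cis, Br trans; CH3CN cis, CN trans, Br cis; CH3CN cis, CN cis, Br cis (chiral); CH3CN trans, CN cis, Br cis.
One of these lacks any improper symmetry element and so occurs as an enantiomeric pair, giving 5 + 1 = 6 stereoisomers in total.

6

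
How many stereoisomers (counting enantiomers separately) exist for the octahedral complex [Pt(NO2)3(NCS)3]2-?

Systematic placement gives 2 geometric isomers: NO2 mer; NO2 fac.
Each arrangement has an internal mirror plane or centre of symmetry, so none is chiral.

2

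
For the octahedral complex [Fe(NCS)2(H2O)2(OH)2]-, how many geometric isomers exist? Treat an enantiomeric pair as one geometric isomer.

In an octahedral complex each vertex has one trans partner and four cis neighbours.
The distinct arrangements are (5 in all): NCS trans, H2O trans, OH trans; NCS cis, H2O trans, OH cis; NCS cis, H2O cis, OH trans; NCS cis, H2O cis, OH cis (chiral); NCS trans, H2O cis, OH cis.

5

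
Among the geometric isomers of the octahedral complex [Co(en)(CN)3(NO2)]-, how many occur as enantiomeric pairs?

0

The six octahedral sites form three mutually perpendicular trans pairs.
Each en is bidentate and must span two cis positions.
The distinct arrangements are (2 in all): CN mer; CN fac.
Each arrangement has an internal mirror plane or centre of symmetry, so none is chiral.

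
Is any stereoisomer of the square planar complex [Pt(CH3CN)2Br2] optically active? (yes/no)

A square has two trans pairs of vertices; adjacent vertices are cis.
Systematic placement gives 2 geometric isomers: CH3CN cis; CH3CN trans.
Each arrangement has an internal mirror plane or centre of symmetry, so none is chiral.

no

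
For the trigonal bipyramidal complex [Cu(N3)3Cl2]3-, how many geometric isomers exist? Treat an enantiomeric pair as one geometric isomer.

A trigonal bipyramid has two axial and three equatorial sites, which are chemically inequivalent.
Working through the distinct placements yields 3 geometric isomers: Cl both axial; Cl one axial, one equatorial; Cl both equatorial.

3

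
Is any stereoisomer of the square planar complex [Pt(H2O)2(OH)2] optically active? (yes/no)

In a square planar complex each vertex has one trans partner and two cis neighbours.
There are 2 geometric isomers: H2O cis; H2O trans.
Each arrangement has an internal mirror plane or centre of symmetry, so none is chiral.

no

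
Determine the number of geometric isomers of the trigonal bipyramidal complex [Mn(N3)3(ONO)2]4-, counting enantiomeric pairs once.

3

There are 3 geometric isomers: ONO both equatorial; ONO one axial, one equatorial; ONO both axial.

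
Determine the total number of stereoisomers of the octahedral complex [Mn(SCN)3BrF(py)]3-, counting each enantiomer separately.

An octahedron has six vertices in three trans pairs; every non-trans pair is cis.
The distinct arrangements are (4 in all): SCN mer (3 arrangements); SCN fac (chiral).
One of these lacks any improper symmetry element and so occurs as an enantiomeric pair, giving 4 + 1 = 5 stereoisomers in total.

5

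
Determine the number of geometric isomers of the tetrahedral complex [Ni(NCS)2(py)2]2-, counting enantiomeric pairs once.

1

In a tetrahedral complex all four positions are equivalent and every pair of ligands is adjacent — there is no cis/trans distinction.
Only one geometric arrangement is possible.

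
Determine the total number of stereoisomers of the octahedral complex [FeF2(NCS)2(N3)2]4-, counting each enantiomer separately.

6

In an octahedral complex each vertex has one trans partner and four cis neighbours.
Working through the distinct placements yields 5 geometric isomers: F trans, NCS trans, N3 trans; F trans, NCS cis, N3 cis; F cis, NCS trans, N3 cis; F cis, NCS cis, N3 cis (chiral); F cis, NCS cis, N3 trans.
One of these lacks any improper symmetry element and so occurs as an enantiomeric pair, giving 5 + 1 = 6 stereoisomers in total.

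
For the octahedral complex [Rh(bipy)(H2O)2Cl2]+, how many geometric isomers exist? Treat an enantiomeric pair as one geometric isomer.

3

The six octahedral sites form three mutually perpendicular trans pairs.
Each bipy is bidentate and must span two cis positions.
Working through the distinct placements yields 3 geometric isomers: H2O cis, Cl trans; H2O cis, Cl cis (chiral); H2O trans, Cl cis.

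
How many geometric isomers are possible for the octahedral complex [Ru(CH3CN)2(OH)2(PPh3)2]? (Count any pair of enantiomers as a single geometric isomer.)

5

An octahedron has six vertices in three trans pairs; every non-trans pair is cis.
Working through the distinct placements yields 5 geometric isomers: CH3CN trans, OH trans, PPh3 trans; CH3CN trans, OH cis, PPh3 cis; CH3CN cis, OH cis, PPh3 trans; CH3CN cis, OH cis, PPh3 cis (chiral); CH3CN cis, OH trans, PPh3 cis.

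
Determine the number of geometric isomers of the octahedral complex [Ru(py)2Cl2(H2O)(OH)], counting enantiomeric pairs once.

An octahedron has six vertices in three trans pairs; every non-trans pair is cis.
Systematic placement gives 6 geometric isomers: py trans, Cl trans; py cis, Cl trans; py trans, Cl cis; py cis, Cl cis (3 arrangements, 2 chiral).

6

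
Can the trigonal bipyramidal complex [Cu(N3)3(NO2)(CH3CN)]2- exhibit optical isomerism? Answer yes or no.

A trigonal bipyramid has two axial and three equatorial sites, which are chemically inequivalent.
There are 4 geometric isomers: NO2 equatorial, CH3CN axial; NO2 axial, CH3CN axial; NO2 equatorial, CH3CN equatorial; NO2 axial, CH3CN equatorial.
Each arrangement has an internal mirror plane or centre of symmetry, so none is chiral.

no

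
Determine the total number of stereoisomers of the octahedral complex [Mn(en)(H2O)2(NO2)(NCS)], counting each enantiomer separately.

6

Each en is bidentate and must span two cis positions.
The distinct arrangements are (4 in all): H2O trans; H2O cis (3 arrangements, 2 chiral).
Of these, 2 lack any improper symmetry element and so occur as enantiomeric pairs, giving 4 + 2 = 6 stereoisomers in total.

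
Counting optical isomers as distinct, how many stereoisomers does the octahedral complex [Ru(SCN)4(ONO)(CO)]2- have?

An octahedron has six vertices in three trans pairs; every non-trans pair is cis.
Systematic placement gives 2 geometric isomers: ONO and CO mutually trans; ONO and CO mutually cis.
Each arrangement has an internal mirror plane or centre of symmetry, so none is chiral.

2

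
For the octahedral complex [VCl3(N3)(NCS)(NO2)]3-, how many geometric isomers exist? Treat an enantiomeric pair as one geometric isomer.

In an octahedral complex each vertex has one trans partner and four cis neighbours.
Working through the distinct placements yields 4 geometric isomers: Cl mer (3 arrangements); Cl fac (chiral).

4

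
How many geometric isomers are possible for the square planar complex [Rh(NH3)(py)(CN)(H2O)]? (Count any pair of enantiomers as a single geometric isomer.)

3

The distinct arrangements are (3 in all): (CN/NH3 trans, H2O/py trans); (CN/py trans, H2O/NH3 trans); (CN/H2O trans, NH3/py trans).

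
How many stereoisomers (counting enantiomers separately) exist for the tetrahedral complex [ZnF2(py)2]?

All four vertices of a tetrahedron are equivalent and mutually adjacent, so cis/trans isomerism cannot arise.
Only one geometric arrangement is possible.

1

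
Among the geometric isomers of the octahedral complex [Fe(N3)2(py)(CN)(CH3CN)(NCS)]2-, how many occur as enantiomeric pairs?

6

The six octahedral sites form three mutually perpendicular trans pairs.
Exhaustive case analysis gives 9 geometric isomers.
Of these, 6 lack any improper symmetry element and so occur as enantiomeric pairs, giving 9 + 6 = 15 stereoisomers in total.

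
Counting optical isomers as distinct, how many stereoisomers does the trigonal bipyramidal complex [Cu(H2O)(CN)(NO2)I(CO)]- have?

A trigonal bipyramid has two axial and three equatorial sites, which are chemically inequivalent.
Systematic enumeration (placing each ligand type in turn and discarding arrangements equivalent by rotation or reflection) gives 10 geometric isomers.
Of these, 10 lack any improper symmetry element and so occur as enantiomeric pairs, giving 10 + 10 = 20 stereoisomers in total.

20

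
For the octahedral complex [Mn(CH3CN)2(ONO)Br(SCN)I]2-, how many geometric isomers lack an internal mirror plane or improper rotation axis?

The six octahedral sites form three mutually perpendicular trans pairs.
Placing the ligands in turn and identifying arrangements related by rotation or reflection leaves 9 distinct geometric isomers.
Of these, 6 lack any improper symmetry element and so occur as enantiomeric pairs, giving 9 + 6 = 15 stereoisomers in total.

6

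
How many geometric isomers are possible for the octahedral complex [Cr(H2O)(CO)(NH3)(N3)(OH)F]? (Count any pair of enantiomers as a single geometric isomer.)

15

The six octahedral sites form three mutually perpendicular trans pairs.
Placing the ligands in turn and identifying arrangements related by rotation or reflection leaves 15 distinct geometric isomers.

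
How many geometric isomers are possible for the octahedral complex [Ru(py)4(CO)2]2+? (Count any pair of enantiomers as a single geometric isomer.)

An octahedron has six vertices in three trans pairs; every non-trans pair is cis.
Systematic placement gives 2 geometric isomers: CO trans; CO cis.

2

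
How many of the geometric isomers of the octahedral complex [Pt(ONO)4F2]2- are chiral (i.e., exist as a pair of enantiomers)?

0

Working through the distinct placements yields 2 geometric isomers: F trans; F cis.
Each arrangement has an internal mirror plane or centre of symmetry, so none is chiral.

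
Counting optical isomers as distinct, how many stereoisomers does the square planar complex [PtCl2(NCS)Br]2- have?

Systematic placement gives 2 geometric isomers: Cl cis; Cl trans.
Each arrangement has an internal mirror plane or centre of symmetry, so none is chiral.

2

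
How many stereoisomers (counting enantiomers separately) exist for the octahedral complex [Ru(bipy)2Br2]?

The six octahedral sites form three mutually perpendicular trans pairs.
Each bipy is bidentate and must span two cis positions.
The distinct arrangements are (2 in all): Br trans; Br cis (chiral).
One of these lacks any improper symmetry element and so occurs as an enantiomeric pair, giving 2 + 1 = 3 stereoisomers in total.

3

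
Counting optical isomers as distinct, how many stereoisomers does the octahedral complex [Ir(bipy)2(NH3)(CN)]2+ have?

Each bipy is bidentate and must span two cis positions.
The distinct arrangements are (2 in all): NH3 and CN mutually trans; NH3 and CN mutually cis (chiral).
One of these lacks any improper symmetry element and so occurs as an enantiomeric pair, giving 2 + 1 = 3 stereoisomers in total.

3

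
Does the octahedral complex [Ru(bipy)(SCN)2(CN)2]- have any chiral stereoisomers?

yes

In an octahedral complex each vertex has one trans partner and four cis neighbours.
Each bipy is bidentate and must span two cis positions.
Systematic placement gives 3 geometric isomers: SCN cis, CN trans; SCN cis, CN cis (chiral); SCN trans, CN cis.
One of these lacks any improper symmetry element and so occurs as an enantiomeric pair, giving 3 + 1 = 4 stereoisomers in total.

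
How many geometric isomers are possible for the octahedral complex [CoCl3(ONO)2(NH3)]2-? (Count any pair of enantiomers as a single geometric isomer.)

3

The distinct arrangements are (3 in all): Cl mer, ONO trans; Cl mer, ONO cis; Cl fac, ONO cis.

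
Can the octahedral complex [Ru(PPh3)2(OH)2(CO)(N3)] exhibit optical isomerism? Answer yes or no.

yes

The six octahedral sites form three mutually perpendicular trans pairs.
There are 6 geometric isomers: PPh3 trans, OH trans; PPh3 cis, OH cis (3 arrangements, 2 chiral); PPh3 trans, OH cis; PPh3 cis, OH trans.
Of these, 2 lack any improper symmetry element and so occur as enantiomeric pairs, giving 6 + 2 = 8 stereoisomers in total.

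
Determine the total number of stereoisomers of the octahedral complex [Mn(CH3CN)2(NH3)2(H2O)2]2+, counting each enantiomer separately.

6

The six octahedral sites form three mutually perpendicular trans pairs.
Working through the distinct placements yields 5 geometric isomers: CH3CN trans, NH3 trans, H2O trans; CH3CN trans, NH3 cis, H2O cis; CH3CN cis, NH3 trans, H2O cis; CH3CN cis, NH3 cis, H2O cis (chiral); CH3CN cis, NH3 cis, H2O trans.
One of these lacks any improper symmetry element and so occurs as an enantiomeric pair, giving 5 + 1 = 6 stereoisomers in total.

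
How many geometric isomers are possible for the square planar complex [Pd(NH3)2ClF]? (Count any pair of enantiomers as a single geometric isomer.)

2

Systematic placement gives 2 geometric isomers: NH3 cis; NH3 trans.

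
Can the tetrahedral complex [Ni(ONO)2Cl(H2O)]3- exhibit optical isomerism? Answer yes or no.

no

Only one geometric arrangement is possible.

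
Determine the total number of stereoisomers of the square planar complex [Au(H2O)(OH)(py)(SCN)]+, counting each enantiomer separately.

3

Systematic placement gives 3 geometric isomers: (H2O/SCN trans, OH/py trans); (H2O/py trans, OH/SCN trans); (H2O/OH trans, SCN/py trans).
Each arrangement has an internal mirror plane or centre of symmetry, so none is chiral.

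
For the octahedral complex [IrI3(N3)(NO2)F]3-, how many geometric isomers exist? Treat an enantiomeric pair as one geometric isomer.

4

The six octahedral sites form three mutually perpendicular trans pairs.
Systematic placement gives 4 geometric isomers: I mer (3 arrangements); I fac (chiral).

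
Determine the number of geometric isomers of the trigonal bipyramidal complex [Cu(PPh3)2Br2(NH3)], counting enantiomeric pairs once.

Exhaustive case analysis gives 5 geometric isomers.

5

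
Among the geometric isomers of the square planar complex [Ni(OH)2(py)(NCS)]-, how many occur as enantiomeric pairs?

A square has two trans pairs of vertices; adjacent vertices are cis.
Working through the distinct placements yields 2 geometric isomers: OH cis; OH trans.
Each arrangement has an internal mirror plane or centre of symmetry, so none is chiral.

0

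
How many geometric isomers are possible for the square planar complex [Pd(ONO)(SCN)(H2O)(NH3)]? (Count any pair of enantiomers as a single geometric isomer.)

3

In a square planar complex each vertex has one trans partner and two cis neighbours.
The distinct arrangements are (3 in all): (H2O/ONO trans, NH3/SCN trans); (H2O/SCN trans, NH3/ONO trans); (H2O/NH3 trans, ONO/SCN trans).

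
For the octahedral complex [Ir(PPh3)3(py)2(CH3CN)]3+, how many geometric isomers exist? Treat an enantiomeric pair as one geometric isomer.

An octahedron has six vertices in three trans pairs; every non-trans pair is cis.
Systematic placement gives 3 geometric isomers: PPh3 mer, py trans; PPh3 fac, py cis; PPh3 mer, py cis.

3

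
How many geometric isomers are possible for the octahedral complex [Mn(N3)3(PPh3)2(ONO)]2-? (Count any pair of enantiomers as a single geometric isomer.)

3

Working through the distinct placements yields 3 geometric isomers: N3 mer, PPh3 trans; N3 mer, PPh3 cis; N3 fac, PPh3 cis.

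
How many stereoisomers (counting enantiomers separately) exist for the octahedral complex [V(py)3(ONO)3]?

Working through the distinct placements yields 2 geometric isomers: py mer; py fac.
Each arrangement has an internal mirror plane or centre of symmetry, so none is chiral.

2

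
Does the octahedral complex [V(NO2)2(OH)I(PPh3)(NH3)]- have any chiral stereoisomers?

Systematic enumeration (placing each ligand type in turn and discarding arrangements equivalent by rotation or reflection) gives 9 geometric isomers.
Of these, 6 lack any improper symmetry element and so occur as enantiomeric pairs, giving 9 + 6 = 15 stereoisomers in total.

yes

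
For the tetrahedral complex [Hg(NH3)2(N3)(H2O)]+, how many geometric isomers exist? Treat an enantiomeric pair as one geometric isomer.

Only one geometric arrangement is possible.

1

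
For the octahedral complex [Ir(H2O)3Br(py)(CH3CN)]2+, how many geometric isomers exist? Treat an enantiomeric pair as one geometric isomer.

Systematic placement gives 4 geometric isomers: H2O mer (3 arrangements); H2O fac (chiral).

4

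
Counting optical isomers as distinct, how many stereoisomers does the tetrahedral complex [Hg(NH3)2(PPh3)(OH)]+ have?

1

In a tetrahedral complex all four positions are equivalent and every pair of ligands is adjacent — there is no cis/trans distinction.
Only one geometric arrangement is possible.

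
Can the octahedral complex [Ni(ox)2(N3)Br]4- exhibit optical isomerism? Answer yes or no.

yes

In an octahedral complex each vertex has one trans partner and four cis neighbours.
Each ox is bidentate and must span two cis positions.
There are 2 geometric isomers: N3 and Br mutually trans; N3 and Br mutually cis (chiral).
One of these lacks any improper symmetry element and so occurs as an enantiomeric pair, giving 2 + 1 = 3 stereoisomers in total.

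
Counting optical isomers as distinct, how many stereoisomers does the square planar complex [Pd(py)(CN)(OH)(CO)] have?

3

In a square planar complex each vertex has one trans partner and two cis neighbours.
Systematic placement gives 3 geometric isomers: (CN/OH trans, CO/py trans); (CN/py trans, CO/OH trans); (CN/CO trans, OH/py trans).
Each arrangement has an internal mirror plane or centre of symmetry, so none is chiral.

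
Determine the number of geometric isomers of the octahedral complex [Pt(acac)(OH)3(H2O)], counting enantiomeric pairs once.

Each acac is bidentate and must span two cis positions.
Working through the distinct placements yields 2 geometric isomers: OH fac; OH mer.

2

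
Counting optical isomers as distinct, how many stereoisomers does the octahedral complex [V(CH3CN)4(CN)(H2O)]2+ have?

2

The six octahedral sites form three mutually perpendicular trans pairs.
Systematic placement gives 2 geometric isomers: CN and H2O mutually trans; CN and H2O mutually cis.
Each arrangement has an internal mirror plane or centre of symmetry, so none is chiral.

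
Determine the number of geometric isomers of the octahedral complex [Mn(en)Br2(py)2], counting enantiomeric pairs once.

An octahedron has six vertices in three trans pairs; every non-trans pair is cis.
Each en is bidentate and must span two cis positions.
There are 3 geometric isomers: Br trans, py cis; Br cis, py trans; Br cis, py cis (chiral).

3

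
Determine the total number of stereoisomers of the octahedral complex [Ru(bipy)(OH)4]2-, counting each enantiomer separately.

The six octahedral sites form three mutually perpendicular trans pairs.
Each bipy is bidentate and must span two cis positions.
Only one geometric arrangement is possible.

1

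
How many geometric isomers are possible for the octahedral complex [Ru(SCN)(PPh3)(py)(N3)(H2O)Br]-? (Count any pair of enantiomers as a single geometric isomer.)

Exhaustive case analysis gives 15 geometric isomers.

15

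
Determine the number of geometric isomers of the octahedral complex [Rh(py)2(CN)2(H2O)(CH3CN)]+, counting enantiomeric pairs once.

The six octahedral sites form three mutually perpendicular trans pairs.
Working through the distinct placements yields 6 geometric isomers: py trans, CN cis; py cis, CN cis (3 arrangements, 2 chiral); py trans, CN trans; py cis, CN trans.

6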